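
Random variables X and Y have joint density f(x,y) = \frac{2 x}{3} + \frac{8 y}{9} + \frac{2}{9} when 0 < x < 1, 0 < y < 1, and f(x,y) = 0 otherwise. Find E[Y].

E[Y] = ∫_0^1 ∫_0^1 y × f(x,y) dx dy
= \frac{31}{54}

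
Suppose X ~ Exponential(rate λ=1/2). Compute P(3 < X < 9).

P(3 < X < 9) = ∫_{3}^{9} f(x) dx
where f(x) = \frac{e^{- \frac{x}{2}}}{2}
= - \frac{1 - e^{3}}{e^{\frac{9}{2}}}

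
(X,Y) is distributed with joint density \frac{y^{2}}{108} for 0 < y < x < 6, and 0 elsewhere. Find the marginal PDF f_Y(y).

f_Y(y) = ∫_y^6 \frac{y^{2}}{108} dx = \frac{y^{2} \left(6 - y\right)}{108}
for 0 < y < 6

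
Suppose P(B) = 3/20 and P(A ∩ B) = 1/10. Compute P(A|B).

P(A|B) = P(A ∩ B) / P(B)
= (1/10) / (3/20)
= 2/3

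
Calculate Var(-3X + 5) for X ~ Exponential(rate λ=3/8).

For X ~ Exponential(rate λ=3/8):
Var(X) = \frac{64}{9}
Var(-3X + 5) = (-3)² × Var(X) = 9 × \frac{64}{9} = 64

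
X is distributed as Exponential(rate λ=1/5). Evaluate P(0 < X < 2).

P(0 < X < 2) = ∫_{0}^{2} f(x) dx
where f(x) = \frac{e^{- \frac{x}{5}}}{5}
= 1 - e^{- \frac{2}{5}}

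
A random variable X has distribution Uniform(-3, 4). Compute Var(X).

For X ~ Uniform(-3, 4):
Var(X) = \frac{49}{12}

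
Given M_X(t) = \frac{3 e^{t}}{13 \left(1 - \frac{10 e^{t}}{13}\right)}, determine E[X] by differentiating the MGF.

To find E[X], compute M^(1)(0):
M^(1)(t) = \frac{3 e^{t}}{13 \left(1 - \frac{10 e^{t}}{13}\right)} + \frac{30 e^{2 t}}{169 \left(1 - \frac{10 e^{t}}{13}\right)^{2}}
M^(1)(0) = \frac{13}{3}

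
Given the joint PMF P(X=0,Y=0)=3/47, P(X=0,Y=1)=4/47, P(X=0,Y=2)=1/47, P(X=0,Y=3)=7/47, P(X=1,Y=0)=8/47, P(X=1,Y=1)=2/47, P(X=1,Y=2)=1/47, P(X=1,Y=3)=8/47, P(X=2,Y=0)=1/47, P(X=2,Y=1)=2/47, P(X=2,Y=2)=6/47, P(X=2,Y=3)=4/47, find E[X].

First find marginal of X:
P(X=0) = 15/47
P(X=1) = 19/47
P(X=2) = 13/47
E[X] = 0 × 15/47 + 1 × 19/47 + 2 × 13/47 = 45/47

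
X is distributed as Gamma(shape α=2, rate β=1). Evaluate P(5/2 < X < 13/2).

P(5/2 < X < 13/2) = ∫_{5/2}^{13/2} f(x) dx
where f(x) = x e^{- x}
= \frac{-15 + 7 e^{4}}{2 e^{\frac{13}{2}}}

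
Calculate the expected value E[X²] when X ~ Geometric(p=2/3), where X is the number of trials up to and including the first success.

Using the identity E[X²] = Var(X) + (E[X])²:
E[X] = \frac{3}{2}
Var(X) = \frac{3}{4}
E[X²] = \frac{3}{4} + (\frac{3}{2})²
= 3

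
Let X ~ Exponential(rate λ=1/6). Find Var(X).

For X ~ Exponential(rate λ=1/6):
Var(X) = 36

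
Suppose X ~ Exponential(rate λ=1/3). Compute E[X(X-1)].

E[X(X-1)] = E[X² - X] = E[X²] - E[X]
E[X] = 3
E[X²] = Var(X) + (E[X])² = 9 + (3)² = 18
E[X(X-1)] = 18 - 3 = 15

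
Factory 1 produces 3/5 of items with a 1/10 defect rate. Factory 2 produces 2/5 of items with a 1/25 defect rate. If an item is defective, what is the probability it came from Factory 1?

Using Bayes' theorem:
P(F1) = 3/5, P(D|F1) = 1/10
P(F2) = 2/5, P(D|F2) = 1/25
P(D) = P(D|F1)P(F1) + P(D|F2)P(F2)
     = \frac{19}{250}
P(F1|D) = P(D|F1)P(F1) / P(D)
= \frac{15}{19}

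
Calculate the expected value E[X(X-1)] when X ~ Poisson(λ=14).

E[X(X-1)] = E[X² - X] = E[X²] - E[X]
E[X] = 14
E[X²] = Var(X) + (E[X])² = 14 + (14)² = 210
E[X(X-1)] = 210 - 14 = 196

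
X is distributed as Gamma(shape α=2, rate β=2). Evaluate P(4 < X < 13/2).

P(4 < X < 13/2) = ∫_{4}^{13/2} f(x) dx
where f(x) = 4 x e^{- 2 x}
= \frac{-14 + 9 e^{5}}{e^{13}}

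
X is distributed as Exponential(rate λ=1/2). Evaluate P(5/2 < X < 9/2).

P(5/2 < X < 9/2) = ∫_{5/2}^{9/2} f(x) dx
where f(x) = \frac{e^{- \frac{x}{2}}}{2}
= - \frac{1 - e}{e^{\frac{9}{4}}}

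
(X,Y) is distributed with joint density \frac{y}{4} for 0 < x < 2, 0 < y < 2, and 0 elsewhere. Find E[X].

f_X(x) = ∫_0^2 \frac{y}{4} dy = \frac{1}{2}
E[X] = ∫_0^2 x × (\frac{1}{2}) dx = 1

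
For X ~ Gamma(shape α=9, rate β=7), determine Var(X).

For X ~ Gamma(shape α=9, rate β=7):
Var(X) = \frac{9}{49}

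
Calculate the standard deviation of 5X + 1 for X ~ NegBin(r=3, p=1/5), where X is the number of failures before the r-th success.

For X ~ NegBin(r=3, p=1/5), where X is the number of failures before the r-th success:
Var(X) = 60
SD(X) = √(Var(X)) = √(60) = 2 \sqrt{15}
SD(5X + 1) = |5| × SD(X) = 5 × 2 \sqrt{15} = 10 \sqrt{15}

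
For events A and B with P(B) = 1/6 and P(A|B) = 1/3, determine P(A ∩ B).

By definition, P(A|B) = P(A ∩ B) / P(B)
So P(A ∩ B) = P(A|B) × P(B)
= 1/3 × 1/6
= 1/18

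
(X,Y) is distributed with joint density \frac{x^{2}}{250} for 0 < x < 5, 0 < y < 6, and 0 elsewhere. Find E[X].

f_X(x) = ∫_0^6 \frac{x^{2}}{250} dy = \frac{3 x^{2}}{125}
E[X] = ∫_0^5 x × (\frac{3 x^{2}}{125}) dx = \frac{15}{4}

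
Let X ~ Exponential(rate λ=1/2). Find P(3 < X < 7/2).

P(3 < X < 7/2) = ∫_{3}^{7/2} f(x) dx
where f(x) = \frac{e^{- \frac{x}{2}}}{2}
= - \frac{1}{e^{\frac{7}{4}}} + e^{- \frac{3}{2}}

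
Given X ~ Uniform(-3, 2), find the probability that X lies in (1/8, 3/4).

P(1/8 < X < 3/4) = ∫_{1/8}^{3/4} f(x) dx
where f(x) = \frac{1}{5}
= \frac{1}{8}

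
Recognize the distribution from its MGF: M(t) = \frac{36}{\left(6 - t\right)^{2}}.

The MGF M(t) = \frac{36}{\left(6 - t\right)^{2}} is the standard form for the Gamma distribution.
Comparing with the known MGF formula identifies: Gamma(shape α=2, rate β=6)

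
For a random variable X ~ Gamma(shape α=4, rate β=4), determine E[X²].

Using the identity E[X²] = Var(X) + (E[X])²:
E[X] = 1
Var(X) = \frac{1}{4}
E[X²] = \frac{1}{4} + (1)²
= \frac{5}{4}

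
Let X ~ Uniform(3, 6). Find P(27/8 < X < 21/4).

P(27/8 < X < 21/4) = ∫_{27/8}^{21/4} f(x) dx
where f(x) = \frac{1}{3}
= \frac{5}{8}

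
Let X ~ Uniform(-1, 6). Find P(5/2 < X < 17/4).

P(5/2 < X < 17/4) = ∫_{5/2}^{17/4} f(x) dx
where f(x) = \frac{1}{7}
= \frac{1}{4}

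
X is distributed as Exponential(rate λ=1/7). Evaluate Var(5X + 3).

For X ~ Exponential(rate λ=1/7):
Var(X) = 49
Var(5X + 3) = (5)² × Var(X) = 25 × 49 = 1225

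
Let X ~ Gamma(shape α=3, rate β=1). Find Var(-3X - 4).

For X ~ Gamma(shape α=3, rate β=1):
Var(X) = 3
Var(-3X - 4) = (-3)² × Var(X) = 9 × 3 = 27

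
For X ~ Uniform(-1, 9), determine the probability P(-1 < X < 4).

P(-1 < X < 4) = ∫_{-1}^{4} f(x) dx
where f(x) = \frac{1}{10}
= \frac{1}{2}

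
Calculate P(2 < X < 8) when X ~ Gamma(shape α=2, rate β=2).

P(2 < X < 8) = ∫_{2}^{8} f(x) dx
where f(x) = 4 x e^{- 2 x}
= \frac{-17 + 5 e^{12}}{e^{16}}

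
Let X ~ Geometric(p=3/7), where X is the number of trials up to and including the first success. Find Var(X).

For X ~ Geometric(p=3/7), where X is the number of trials up to and including the first success:
Var(X) = \frac{28}{9}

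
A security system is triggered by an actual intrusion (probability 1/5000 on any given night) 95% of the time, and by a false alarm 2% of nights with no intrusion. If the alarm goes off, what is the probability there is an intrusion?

Let D = the rare event, + = positive/flagged.
P(D) = 1/5000
P(+|D) = 95/100 = 19/20
P(+|D') = 2/100 = 1/50
P(+) = P(+|D)P(D) + P(+|D')P(D')
     = \frac{19}{20} × \frac{1}{5000} + \frac{1}{50} × \frac{4999}{5000}
     = \frac{10093}{500000}
P(D|+) = P(+|D)P(D)/P(+) = \frac{95}{10093}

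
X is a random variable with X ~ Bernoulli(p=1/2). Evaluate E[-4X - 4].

For X ~ Bernoulli(p=1/2):
E[X] = \frac{1}{2}
E[-4X - 4] = -4 × E[X] - 4 = -6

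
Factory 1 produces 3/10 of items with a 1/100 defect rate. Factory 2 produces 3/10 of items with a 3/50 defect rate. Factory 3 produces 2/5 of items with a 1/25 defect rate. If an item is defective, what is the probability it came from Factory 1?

Using Bayes' theorem:
P(F1) = 3/10, P(D|F1) = 1/100
P(F2) = 3/10, P(D|F2) = 3/50
P(F3) = 2/5, P(D|F3) = 1/25
P(D) = P(D|F1)P(F1) + P(D|F2)P(F2) + P(D|F3)P(F3)
     = \frac{37}{1000}
P(F1|D) = P(D|F1)P(F1) / P(D)
= \frac{3}{37}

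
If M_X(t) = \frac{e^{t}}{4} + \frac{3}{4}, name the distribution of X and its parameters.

The MGF M(t) = \frac{e^{t}}{4} + \frac{3}{4} is the standard form for the Bernoulli distribution.
Comparing with the known MGF formula identifies: Bernoulli(p=1/4)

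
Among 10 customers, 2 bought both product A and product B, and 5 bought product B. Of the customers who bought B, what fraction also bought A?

P(A ∩ B) = 2/10 = 1/5
P(B) = 5/10 = 1/2
P(A|B) = P(A ∩ B) / P(B) = (1/5) / (1/2) = 2/5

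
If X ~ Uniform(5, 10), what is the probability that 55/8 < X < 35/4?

P(55/8 < X < 35/4) = ∫_{55/8}^{35/4} f(x) dx
where f(x) = \frac{1}{5}
= \frac{3}{8}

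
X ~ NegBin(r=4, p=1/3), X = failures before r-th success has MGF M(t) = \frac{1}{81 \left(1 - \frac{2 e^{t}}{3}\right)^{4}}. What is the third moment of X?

To find E[X^3], compute M^(3)(0):
M^(1)(t) = \frac{8 e^{t}}{243 \left(1 - \frac{2 e^{t}}{3}\right)^{5}}
M^(2)(t) = \frac{8 e^{t}}{243 \left(1 - \frac{2 e^{t}}{3}\right)^{5}} + \frac{80 e^{2 t}}{729 \left(1 - \frac{2 e^{t}}{3}\right)^{6}}
M^(3)(t) = \frac{8 e^{t}}{243 \left(1 - \frac{2 e^{t}}{3}\right)^{5}} + \frac{80 e^{2 t}}{243 \left(1 - \frac{2 e^{t}}{3}\right)^{6}} + \frac{320 e^{3 t}}{729 \left(1 - \frac{2 e^{t}}{3}\right)^{7}}
M^(3)(0) = 1208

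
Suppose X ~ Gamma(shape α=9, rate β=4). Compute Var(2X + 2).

For X ~ Gamma(shape α=9, rate β=4):
Var(X) = \frac{9}{16}
Var(2X + 2) = (2)² × Var(X) = 4 × \frac{9}{16} = \frac{9}{4}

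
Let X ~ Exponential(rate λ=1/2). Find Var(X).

For X ~ Exponential(rate λ=1/2):
Var(X) = 4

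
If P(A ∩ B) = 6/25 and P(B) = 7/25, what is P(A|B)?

P(A|B) = P(A ∩ B) / P(B)
= (6/25) / (7/25)
= 6/7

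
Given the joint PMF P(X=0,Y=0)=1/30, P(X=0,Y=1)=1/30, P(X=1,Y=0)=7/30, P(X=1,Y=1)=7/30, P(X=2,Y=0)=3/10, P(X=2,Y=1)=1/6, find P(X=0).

P(X=0) = P(X=0,Y=0) + P(X=0,Y=1)
= 1/30 + 1/30
= 1/15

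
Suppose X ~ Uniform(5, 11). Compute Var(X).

For X ~ Uniform(5, 11):
Var(X) = 3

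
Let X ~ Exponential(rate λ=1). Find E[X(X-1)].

E[X(X-1)] = E[X² - X] = E[X²] - E[X]
E[X] = 1
E[X²] = Var(X) + (E[X])² = 1 + (1)² = 2
E[X(X-1)] = 2 - 1 = 1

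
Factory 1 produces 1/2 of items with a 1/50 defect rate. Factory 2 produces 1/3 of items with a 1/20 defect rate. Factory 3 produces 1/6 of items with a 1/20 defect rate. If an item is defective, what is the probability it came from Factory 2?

Using Bayes' theorem:
P(F1) = 1/2, P(D|F1) = 1/50
P(F2) = 1/3, P(D|F2) = 1/20
P(F3) = 1/6, P(D|F3) = 1/20
P(D) = P(D|F1)P(F1) + P(D|F2)P(F2) + P(D|F3)P(F3)
     = \frac{7}{200}
P(F2|D) = P(D|F2)P(F2) / P(D)
= \frac{10}{21}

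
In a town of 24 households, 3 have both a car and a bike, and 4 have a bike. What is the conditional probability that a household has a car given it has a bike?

P(A ∩ B) = 3/24 = 1/8
P(B) = 4/24 = 1/6
P(A|B) = P(A ∩ B) / P(B) = (1/8) / (1/6) = 3/4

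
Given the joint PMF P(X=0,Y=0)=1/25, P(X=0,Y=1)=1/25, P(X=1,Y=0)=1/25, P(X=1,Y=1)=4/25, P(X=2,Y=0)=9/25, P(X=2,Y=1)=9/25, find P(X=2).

P(X=2) = P(X=2,Y=0) + P(X=2,Y=1)
= 9/25 + 9/25
= 18/25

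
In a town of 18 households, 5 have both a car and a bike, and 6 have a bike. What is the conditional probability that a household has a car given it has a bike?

P(A ∩ B) = 5/18
P(B) = 6/18 = 1/3
P(A|B) = P(A ∩ B) / P(B) = (5/18) / (1/3) = 5/6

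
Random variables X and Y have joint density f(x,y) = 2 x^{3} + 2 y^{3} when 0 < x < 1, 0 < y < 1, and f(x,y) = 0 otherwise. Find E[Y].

E[Y] = ∫_0^1 ∫_0^1 y × f(x,y) dx dy
= \frac{13}{20}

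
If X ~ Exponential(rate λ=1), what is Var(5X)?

For X ~ Exponential(rate λ=1):
Var(X) = 1
Var(5X) = (5)² × Var(X) = 25 × 1 = 25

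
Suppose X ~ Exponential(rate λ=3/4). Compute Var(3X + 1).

For X ~ Exponential(rate λ=3/4):
Var(X) = \frac{16}{9}
Var(3X + 1) = (3)² × Var(X) = 9 × \frac{16}{9} = 16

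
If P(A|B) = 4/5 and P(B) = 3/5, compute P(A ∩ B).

By definition, P(A|B) = P(A ∩ B) / P(B)
So P(A ∩ B) = P(A|B) × P(B)
= 4/5 × 3/5
= 12/25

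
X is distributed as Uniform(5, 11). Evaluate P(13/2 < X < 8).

P(13/2 < X < 8) = ∫_{13/2}^{8} f(x) dx
where f(x) = \frac{1}{6}
= \frac{1}{4}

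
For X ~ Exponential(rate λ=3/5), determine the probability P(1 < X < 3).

P(1 < X < 3) = ∫_{1}^{3} f(x) dx
where f(x) = \frac{3 e^{- \frac{3 x}{5}}}{5}
= - \frac{1 - e^{\frac{6}{5}}}{e^{\frac{9}{5}}}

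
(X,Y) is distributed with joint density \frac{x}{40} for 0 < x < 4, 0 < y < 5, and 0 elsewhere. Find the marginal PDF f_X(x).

f_X(x) = ∫_0^5 f(x,y) dy
= ∫_0^5 \frac{x}{40} dy
= \frac{x}{8} for 0 < x < 4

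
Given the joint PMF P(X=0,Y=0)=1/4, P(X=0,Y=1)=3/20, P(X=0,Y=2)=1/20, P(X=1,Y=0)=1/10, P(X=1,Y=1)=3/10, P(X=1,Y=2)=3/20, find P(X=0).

P(X=0) = P(X=0,Y=0) + P(X=0,Y=1) + P(X=0,Y=2)
= 1/4 + 3/20 + 1/20
= 9/20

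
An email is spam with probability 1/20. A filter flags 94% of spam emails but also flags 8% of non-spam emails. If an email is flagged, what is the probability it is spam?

Let D = the rare event, + = positive/flagged.
P(D) = 1/20
P(+|D) = 94/100 = 47/50
P(+|D') = 8/100 = 2/25
P(+) = P(+|D)P(D) + P(+|D')P(D')
     = \frac{47}{50} × \frac{1}{20} + \frac{2}{25} × \frac{19}{20}
     = \frac{123}{1000}
P(D|+) = P(+|D)P(D)/P(+) = \frac{47}{123}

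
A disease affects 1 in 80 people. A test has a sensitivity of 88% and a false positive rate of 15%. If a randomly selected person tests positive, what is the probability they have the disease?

Let D = the rare event, + = positive/flagged.
P(D) = 1/80
P(+|D) = 88/100 = 22/25
P(+|D') = 15/100 = 3/20
P(+) = P(+|D)P(D) + P(+|D')P(D')
     = \frac{22}{25} × \frac{1}{80} + \frac{3}{20} × \frac{79}{80}
     = \frac{1273}{8000}
P(D|+) = P(+|D)P(D)/P(+) = \frac{88}{1273}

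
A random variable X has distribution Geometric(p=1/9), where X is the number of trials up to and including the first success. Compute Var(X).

For X ~ Geometric(p=1/9), where X is the number of trials up to and including the first success:
Var(X) = 72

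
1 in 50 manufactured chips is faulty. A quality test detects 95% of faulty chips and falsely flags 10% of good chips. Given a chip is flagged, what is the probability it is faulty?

Let D = the rare event, + = positive/flagged.
P(D) = 1/50
P(+|D) = 95/100 = 19/20
P(+|D') = 10/100 = 1/10
P(+) = P(+|D)P(D) + P(+|D')P(D')
     = \frac{19}{20} × \frac{1}{50} + \frac{1}{10} × \frac{49}{50}
     = \frac{117}{1000}
P(D|+) = P(+|D)P(D)/P(+) = \frac{19}{117}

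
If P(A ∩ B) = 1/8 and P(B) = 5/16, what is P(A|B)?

P(A|B) = P(A ∩ B) / P(B)
= (1/8) / (5/16)
= 2/5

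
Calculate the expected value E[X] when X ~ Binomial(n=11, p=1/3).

For X ~ Binomial(n=11, p=1/3), the expected value is:
E[X] = \frac{11}{3}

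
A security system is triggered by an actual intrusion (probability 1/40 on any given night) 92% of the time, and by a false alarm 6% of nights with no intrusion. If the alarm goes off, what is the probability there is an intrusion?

Let D = the rare event, + = positive/flagged.
P(D) = 1/40
P(+|D) = 92/100 = 23/25
P(+|D') = 6/100 = 3/50
P(+) = P(+|D)P(D) + P(+|D')P(D')
     = \frac{23}{25} × \frac{1}{40} + \frac{3}{50} × \frac{39}{40}
     = \frac{163}{2000}
P(D|+) = P(+|D)P(D)/P(+) = \frac{46}{163}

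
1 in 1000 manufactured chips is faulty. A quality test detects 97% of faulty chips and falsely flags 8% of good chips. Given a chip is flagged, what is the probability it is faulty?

Let D = the rare event, + = positive/flagged.
P(D) = 1/1000
P(+|D) = 97/100
P(+|D') = 8/100 = 2/25
P(+) = P(+|D)P(D) + P(+|D')P(D')
     = \frac{97}{100} × \frac{1}{1000} + \frac{2}{25} × \frac{999}{1000}
     = \frac{8089}{100000}
P(D|+) = P(+|D)P(D)/P(+) = \frac{97}{8089}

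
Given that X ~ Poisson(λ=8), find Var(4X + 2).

For X ~ Poisson(λ=8):
Var(X) = 8
Var(4X + 2) = (4)² × Var(X) = 16 × 8 = 128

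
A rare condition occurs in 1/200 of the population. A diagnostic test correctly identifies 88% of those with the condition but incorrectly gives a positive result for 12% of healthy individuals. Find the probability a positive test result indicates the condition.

Let D = the rare event, + = positive/flagged.
P(D) = 1/200
P(+|D) = 88/100 = 22/25
P(+|D') = 12/100 = 3/25
P(+) = P(+|D)P(D) + P(+|D')P(D')
     = \frac{22}{25} × \frac{1}{200} + \frac{3}{25} × \frac{199}{200}
     = \frac{619}{5000}
P(D|+) = P(+|D)P(D)/P(+) = \frac{22}{619}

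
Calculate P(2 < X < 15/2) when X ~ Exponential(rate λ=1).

P(2 < X < 15/2) = ∫_{2}^{15/2} f(x) dx
where f(x) = e^{- x}
= - \frac{1}{e^{\frac{15}{2}}} + e^{-2}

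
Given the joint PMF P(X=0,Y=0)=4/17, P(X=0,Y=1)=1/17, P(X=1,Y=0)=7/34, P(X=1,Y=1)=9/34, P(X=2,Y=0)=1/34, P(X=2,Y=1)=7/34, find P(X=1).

P(X=1) = P(X=1,Y=0) + P(X=1,Y=1)
= 7/34 + 9/34
= 8/17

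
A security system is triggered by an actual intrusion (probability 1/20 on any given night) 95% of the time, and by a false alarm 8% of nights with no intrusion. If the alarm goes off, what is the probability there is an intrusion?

Let D = the rare event, + = positive/flagged.
P(D) = 1/20
P(+|D) = 95/100 = 19/20
P(+|D') = 8/100 = 2/25
P(+) = P(+|D)P(D) + P(+|D')P(D')
     = \frac{19}{20} × \frac{1}{20} + \frac{2}{25} × \frac{19}{20}
     = \frac{247}{2000}
P(D|+) = P(+|D)P(D)/P(+) = \frac{5}{13}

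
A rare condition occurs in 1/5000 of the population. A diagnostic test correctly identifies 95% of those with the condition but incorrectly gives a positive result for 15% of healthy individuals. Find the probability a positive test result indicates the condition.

Let D = the rare event, + = positive/flagged.
P(D) = 1/5000
P(+|D) = 95/100 = 19/20
P(+|D') = 15/100 = 3/20
P(+) = P(+|D)P(D) + P(+|D')P(D')
     = \frac{19}{20} × \frac{1}{5000} + \frac{3}{20} × \frac{4999}{5000}
     = \frac{1877}{12500}
P(D|+) = P(+|D)P(D)/P(+) = \frac{19}{15016}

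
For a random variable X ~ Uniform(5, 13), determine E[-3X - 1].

For X ~ Uniform(5, 13):
E[X] = 9
E[-3X - 1] = -3 × E[X] - 1 = -28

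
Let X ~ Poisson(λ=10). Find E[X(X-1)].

E[X(X-1)] = E[X² - X] = E[X²] - E[X]
E[X] = 10
E[X²] = Var(X) + (E[X])² = 10 + (10)² = 110
E[X(X-1)] = 110 - 10 = 100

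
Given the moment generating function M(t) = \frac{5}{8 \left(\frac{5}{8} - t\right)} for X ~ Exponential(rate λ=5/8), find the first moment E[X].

To find E[X], compute M^(1)(0):
M^(1)(t) = \frac{5}{8 \left(\frac{5}{8} - t\right)^{2}}
M^(1)(0) = \frac{8}{5}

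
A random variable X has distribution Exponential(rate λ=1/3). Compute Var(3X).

For X ~ Exponential(rate λ=1/3):
Var(X) = 9
Var(3X) = (3)² × Var(X) = 9 × 9 = 81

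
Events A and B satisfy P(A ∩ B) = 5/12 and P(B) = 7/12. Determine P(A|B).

P(A|B) = P(A ∩ B) / P(B)
= (5/12) / (7/12)
= 5/7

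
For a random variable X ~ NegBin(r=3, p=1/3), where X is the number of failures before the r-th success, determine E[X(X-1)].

E[X(X-1)] = E[X² - X] = E[X²] - E[X]
E[X] = 6
E[X²] = Var(X) + (E[X])² = 18 + (6)² = 54
E[X(X-1)] = 54 - 6 = 48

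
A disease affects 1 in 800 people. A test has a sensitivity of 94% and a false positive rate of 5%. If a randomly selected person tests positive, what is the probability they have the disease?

Let D = the rare event, + = positive/flagged.
P(D) = 1/800
P(+|D) = 94/100 = 47/50
P(+|D') = 5/100 = 1/20
P(+) = P(+|D)P(D) + P(+|D')P(D')
     = \frac{47}{50} × \frac{1}{800} + \frac{1}{20} × \frac{799}{800}
     = \frac{4089}{80000}
P(D|+) = P(+|D)P(D)/P(+) = \frac{2}{87}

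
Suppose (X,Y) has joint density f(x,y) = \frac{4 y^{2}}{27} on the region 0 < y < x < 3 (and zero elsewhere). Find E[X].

f_X(x) = ∫_0^x \frac{4 y^{2}}{27} dy = \frac{4 x^{3}}{81}
E[X] = ∫_0^3 x × (\frac{4 x^{3}}{81}) dx = \frac{12}{5}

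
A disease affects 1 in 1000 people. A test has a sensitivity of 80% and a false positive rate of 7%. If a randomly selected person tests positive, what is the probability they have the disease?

Let D = the rare event, + = positive/flagged.
P(D) = 1/1000
P(+|D) = 80/100 = 4/5
P(+|D') = 7/100
P(+) = P(+|D)P(D) + P(+|D')P(D')
     = \frac{4}{5} × \frac{1}{1000} + \frac{7}{100} × \frac{999}{1000}
     = \frac{7073}{100000}
P(D|+) = P(+|D)P(D)/P(+) = \frac{80}{7073}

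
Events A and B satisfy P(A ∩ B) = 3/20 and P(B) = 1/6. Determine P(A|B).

P(A|B) = P(A ∩ B) / P(B)
= (3/20) / (1/6)
= 9/10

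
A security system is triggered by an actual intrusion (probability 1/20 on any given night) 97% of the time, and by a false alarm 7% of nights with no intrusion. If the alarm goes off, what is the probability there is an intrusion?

Let D = the rare event, + = positive/flagged.
P(D) = 1/20
P(+|D) = 97/100
P(+|D') = 7/100
P(+) = P(+|D)P(D) + P(+|D')P(D')
     = \frac{97}{100} × \frac{1}{20} + \frac{7}{100} × \frac{19}{20}
     = \frac{23}{200}
P(D|+) = P(+|D)P(D)/P(+) = \frac{97}{230}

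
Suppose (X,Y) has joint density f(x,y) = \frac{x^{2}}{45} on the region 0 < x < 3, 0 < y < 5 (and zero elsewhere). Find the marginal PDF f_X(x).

f_X(x) = ∫_0^5 f(x,y) dy
= ∫_0^5 \frac{x^{2}}{45} dy
= \frac{x^{2}}{9} for 0 < x < 3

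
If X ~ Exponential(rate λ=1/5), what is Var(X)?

For X ~ Exponential(rate λ=1/5):
Var(X) = 25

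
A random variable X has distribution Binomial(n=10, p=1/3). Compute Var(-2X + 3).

For X ~ Binomial(n=10, p=1/3):
Var(X) = \frac{20}{9}
Var(-2X + 3) = (-2)² × Var(X) = 4 × \frac{20}{9} = \frac{80}{9}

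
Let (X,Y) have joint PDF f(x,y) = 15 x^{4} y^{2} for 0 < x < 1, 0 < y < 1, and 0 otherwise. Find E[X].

E[X] = ∫_0^1 ∫_0^1 x × f(x,y) dy dx
= ∫_0^1 ∫_0^1 x × (15 x^{4} y^{2}) dy dx
= \frac{5}{6}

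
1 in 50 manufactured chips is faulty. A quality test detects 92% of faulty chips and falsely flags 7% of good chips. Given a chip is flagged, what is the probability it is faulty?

Let D = the rare event, + = positive/flagged.
P(D) = 1/50
P(+|D) = 92/100 = 23/25
P(+|D') = 7/100
P(+) = P(+|D)P(D) + P(+|D')P(D')
     = \frac{23}{25} × \frac{1}{50} + \frac{7}{100} × \frac{49}{50}
     = \frac{87}{1000}
P(D|+) = P(+|D)P(D)/P(+) = \frac{92}{435}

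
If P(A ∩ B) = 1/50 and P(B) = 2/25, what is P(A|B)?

P(A|B) = P(A ∩ B) / P(B)
= (1/50) / (2/25)
= 1/4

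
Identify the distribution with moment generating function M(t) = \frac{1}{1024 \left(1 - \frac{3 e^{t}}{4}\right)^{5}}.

The MGF M(t) = \frac{1}{1024 \left(1 - \frac{3 e^{t}}{4}\right)^{5}} is the standard form for the NegativeBinomial distribution.
Comparing with the known MGF formula identifies: NegBin(r=5, p=1/4), X = failures before r-th success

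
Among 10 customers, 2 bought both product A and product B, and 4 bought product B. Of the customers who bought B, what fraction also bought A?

P(A ∩ B) = 2/10 = 1/5
P(B) = 4/10 = 2/5
P(A|B) = P(A ∩ B) / P(B) = (1/5) / (2/5) = 1/2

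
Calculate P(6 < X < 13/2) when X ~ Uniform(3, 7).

P(6 < X < 13/2) = ∫_{6}^{13/2} f(x) dx
where f(x) = \frac{1}{4}
= \frac{1}{8}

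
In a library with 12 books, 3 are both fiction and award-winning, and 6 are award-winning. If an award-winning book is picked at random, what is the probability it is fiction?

P(A ∩ B) = 3/12 = 1/4
P(B) = 6/12 = 1/2
P(A|B) = P(A ∩ B) / P(B) = (1/4) / (1/2) = 1/2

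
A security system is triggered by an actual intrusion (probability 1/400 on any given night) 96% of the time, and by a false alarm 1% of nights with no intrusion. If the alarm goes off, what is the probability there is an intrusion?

Let D = the rare event, + = positive/flagged.
P(D) = 1/400
P(+|D) = 96/100 = 24/25
P(+|D') = 1/100
P(+) = P(+|D)P(D) + P(+|D')P(D')
     = \frac{24}{25} × \frac{1}{400} + \frac{1}{100} × \frac{399}{400}
     = \frac{99}{8000}
P(D|+) = P(+|D)P(D)/P(+) = \frac{32}{165}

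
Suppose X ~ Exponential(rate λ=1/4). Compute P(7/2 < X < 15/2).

P(7/2 < X < 15/2) = ∫_{7/2}^{15/2} f(x) dx
where f(x) = \frac{e^{- \frac{x}{4}}}{4}
= - \frac{1 - e}{e^{\frac{15}{8}}}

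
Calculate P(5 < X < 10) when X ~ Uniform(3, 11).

P(5 < X < 10) = ∫_{5}^{10} f(x) dx
where f(x) = \frac{1}{8}
= \frac{5}{8}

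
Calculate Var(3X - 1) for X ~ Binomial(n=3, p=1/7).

For X ~ Binomial(n=3, p=1/7):
Var(X) = \frac{18}{49}
Var(3X - 1) = (3)² × Var(X) = 9 × \frac{18}{49} = \frac{162}{49}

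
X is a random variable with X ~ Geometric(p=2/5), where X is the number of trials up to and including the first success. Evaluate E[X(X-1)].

E[X(X-1)] = E[X² - X] = E[X²] - E[X]
E[X] = \frac{5}{2}
E[X²] = Var(X) + (E[X])² = \frac{15}{4} + (\frac{5}{2})² = 10
E[X(X-1)] = 10 - \frac{5}{2} = \frac{15}{2}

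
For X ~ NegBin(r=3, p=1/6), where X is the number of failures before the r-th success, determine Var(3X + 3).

For X ~ NegBin(r=3, p=1/6), where X is the number of failures before the r-th success:
Var(X) = 90
Var(3X + 3) = (3)² × Var(X) = 9 × 90 = 810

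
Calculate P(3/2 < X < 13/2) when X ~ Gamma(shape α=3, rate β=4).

P(3/2 < X < 13/2) = ∫_{3/2}^{13/2} f(x) dx
where f(x) = 32 x^{2} e^{- 4 x}
= \frac{5 \left(-73 + 5 e^{20}\right)}{e^{26}}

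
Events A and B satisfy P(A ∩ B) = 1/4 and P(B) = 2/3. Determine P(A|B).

P(A|B) = P(A ∩ B) / P(B)
= (1/4) / (2/3)
= 3/8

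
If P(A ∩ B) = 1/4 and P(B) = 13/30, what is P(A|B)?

P(A|B) = P(A ∩ B) / P(B)
= (1/4) / (13/30)
= 15/26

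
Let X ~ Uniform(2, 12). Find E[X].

For X ~ Uniform(2, 12), the expected value is:
E[X] = 7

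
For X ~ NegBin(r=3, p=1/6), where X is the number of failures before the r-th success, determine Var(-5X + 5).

For X ~ NegBin(r=3, p=1/6), where X is the number of failures before the r-th success:
Var(X) = 90
Var(-5X + 5) = (-5)² × Var(X) = 25 × 90 = 2250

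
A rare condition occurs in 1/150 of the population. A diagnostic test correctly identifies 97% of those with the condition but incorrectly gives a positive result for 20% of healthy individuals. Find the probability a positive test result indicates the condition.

Let D = the rare event, + = positive/flagged.
P(D) = 1/150
P(+|D) = 97/100
P(+|D') = 20/100 = 1/5
P(+) = P(+|D)P(D) + P(+|D')P(D')
     = \frac{97}{100} × \frac{1}{150} + \frac{1}{5} × \frac{149}{150}
     = \frac{3077}{15000}
P(D|+) = P(+|D)P(D)/P(+) = \frac{97}{3077}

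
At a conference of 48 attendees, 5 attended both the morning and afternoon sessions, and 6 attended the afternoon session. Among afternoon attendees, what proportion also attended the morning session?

P(A ∩ B) = 5/48
P(B) = 6/48 = 1/8
P(A|B) = P(A ∩ B) / P(B) = (5/48) / (1/8) = 5/6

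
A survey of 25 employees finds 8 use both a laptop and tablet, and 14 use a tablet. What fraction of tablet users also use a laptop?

P(A ∩ B) = 8/25
P(B) = 14/25
P(A|B) = P(A ∩ B) / P(B) = (8/25) / (14/25) = 4/7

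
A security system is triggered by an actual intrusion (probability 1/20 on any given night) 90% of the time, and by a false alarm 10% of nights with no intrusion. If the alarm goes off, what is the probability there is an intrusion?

Let D = the rare event, + = positive/flagged.
P(D) = 1/20
P(+|D) = 90/100 = 9/10
P(+|D') = 10/100 = 1/10
P(+) = P(+|D)P(D) + P(+|D')P(D')
     = \frac{9}{10} × \frac{1}{20} + \frac{1}{10} × \frac{19}{20}
     = \frac{7}{50}
P(D|+) = P(+|D)P(D)/P(+) = \frac{9}{28}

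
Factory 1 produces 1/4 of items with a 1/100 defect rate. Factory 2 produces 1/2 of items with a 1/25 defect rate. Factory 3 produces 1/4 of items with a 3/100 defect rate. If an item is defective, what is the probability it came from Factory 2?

Using Bayes' theorem:
P(F1) = 1/4, P(D|F1) = 1/100
P(F2) = 1/2, P(D|F2) = 1/25
P(F3) = 1/4, P(D|F3) = 3/100
P(D) = P(D|F1)P(F1) + P(D|F2)P(F2) + P(D|F3)P(F3)
     = \frac{3}{100}
P(F2|D) = P(D|F2)P(F2) / P(D)
= \frac{2}{3}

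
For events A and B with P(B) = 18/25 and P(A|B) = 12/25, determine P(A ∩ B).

By definition, P(A|B) = P(A ∩ B) / P(B)
So P(A ∩ B) = P(A|B) × P(B)
= 12/25 × 18/25
= 216/625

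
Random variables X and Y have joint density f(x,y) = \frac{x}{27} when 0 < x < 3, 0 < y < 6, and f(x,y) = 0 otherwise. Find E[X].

f_X(x) = ∫_0^6 \frac{x}{27} dy = \frac{2 x}{9}
E[X] = ∫_0^3 x × (\frac{2 x}{9}) dx = 2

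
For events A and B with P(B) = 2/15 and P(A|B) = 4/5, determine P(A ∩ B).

By definition, P(A|B) = P(A ∩ B) / P(B)
So P(A ∩ B) = P(A|B) × P(B)
= 4/5 × 2/15
= 8/75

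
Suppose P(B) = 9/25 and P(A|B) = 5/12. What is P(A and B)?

By definition, P(A|B) = P(A ∩ B) / P(B)
So P(A ∩ B) = P(A|B) × P(B)
= 5/12 × 9/25
= 3/20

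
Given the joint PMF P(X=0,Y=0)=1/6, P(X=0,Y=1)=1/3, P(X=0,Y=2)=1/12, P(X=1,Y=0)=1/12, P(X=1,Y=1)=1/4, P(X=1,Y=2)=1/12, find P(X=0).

P(X=0) = P(X=0,Y=0) + P(X=0,Y=1) + P(X=0,Y=2)
= 1/6 + 1/3 + 1/12
= 7/12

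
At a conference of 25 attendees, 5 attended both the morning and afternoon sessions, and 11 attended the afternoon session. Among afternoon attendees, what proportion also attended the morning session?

P(A ∩ B) = 5/25 = 1/5
P(B) = 11/25
P(A|B) = P(A ∩ B) / P(B) = (1/5) / (11/25) = 5/11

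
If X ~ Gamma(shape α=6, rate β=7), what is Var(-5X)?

For X ~ Gamma(shape α=6, rate β=7):
Var(X) = \frac{6}{49}
Var(-5X) = (-5)² × Var(X) = 25 × \frac{6}{49} = \frac{150}{49}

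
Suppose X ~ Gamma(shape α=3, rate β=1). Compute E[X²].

Using the identity E[X²] = Var(X) + (E[X])²:
E[X] = 3
Var(X) = 3
E[X²] = 3 + (3)²
= 12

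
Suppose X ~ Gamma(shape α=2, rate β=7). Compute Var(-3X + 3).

For X ~ Gamma(shape α=2, rate β=7):
Var(X) = \frac{2}{49}
Var(-3X + 3) = (-3)² × Var(X) = 9 × \frac{2}{49} = \frac{18}{49}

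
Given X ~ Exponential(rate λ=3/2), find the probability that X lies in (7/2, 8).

P(7/2 < X < 8) = ∫_{7/2}^{8} f(x) dx
where f(x) = \frac{3 e^{- \frac{3 x}{2}}}{2}
= - \frac{1}{e^{12}} + e^{- \frac{21}{4}}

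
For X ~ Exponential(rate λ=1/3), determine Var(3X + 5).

For X ~ Exponential(rate λ=1/3):
Var(X) = 9
Var(3X + 5) = (3)² × Var(X) = 9 × 9 = 81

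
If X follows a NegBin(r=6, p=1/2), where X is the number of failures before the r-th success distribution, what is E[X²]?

Using the identity E[X²] = Var(X) + (E[X])²:
E[X] = 6
Var(X) = 12
E[X²] = 12 + (6)²
= 48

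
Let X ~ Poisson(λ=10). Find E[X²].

Using the identity E[X²] = Var(X) + (E[X])²:
E[X] = 10
Var(X) = 10
E[X²] = 10 + (10)²
= 110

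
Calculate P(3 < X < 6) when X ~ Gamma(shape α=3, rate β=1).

P(3 < X < 6) = ∫_{3}^{6} f(x) dx
where f(x) = \frac{x^{2} e^{- x}}{2}
= \frac{-50 + 17 e^{3}}{2 e^{6}}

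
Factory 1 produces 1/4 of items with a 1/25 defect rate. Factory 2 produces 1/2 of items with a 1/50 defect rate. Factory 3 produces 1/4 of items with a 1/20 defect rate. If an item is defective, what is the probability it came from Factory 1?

Using Bayes' theorem:
P(F1) = 1/4, P(D|F1) = 1/25
P(F2) = 1/2, P(D|F2) = 1/50
P(F3) = 1/4, P(D|F3) = 1/20
P(D) = P(D|F1)P(F1) + P(D|F2)P(F2) + P(D|F3)P(F3)
     = \frac{13}{400}
P(F1|D) = P(D|F1)P(F1) / P(D)
= \frac{4}{13}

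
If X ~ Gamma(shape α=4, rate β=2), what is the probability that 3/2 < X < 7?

P(3/2 < X < 7) = ∫_{3/2}^{7} f(x) dx
where f(x) = \frac{8 x^{3} e^{- 2 x}}{3}
= \frac{-1711 + 39 e^{11}}{3 e^{14}}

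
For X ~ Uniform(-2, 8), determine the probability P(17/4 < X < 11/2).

P(17/4 < X < 11/2) = ∫_{17/4}^{11/2} f(x) dx
where f(x) = \frac{1}{10}
= \frac{1}{8}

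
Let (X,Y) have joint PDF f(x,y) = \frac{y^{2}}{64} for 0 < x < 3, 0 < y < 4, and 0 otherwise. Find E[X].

f_X(x) = ∫_0^4 \frac{y^{2}}{64} dy = \frac{1}{3}
E[X] = ∫_0^3 x × (\frac{1}{3}) dx = \frac{3}{2}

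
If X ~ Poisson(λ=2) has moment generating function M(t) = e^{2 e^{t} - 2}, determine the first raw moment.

To find E[X], compute M^(1)(0):
M^(1)(t) = 2 e^{t} e^{2 e^{t} - 2}
M^(1)(0) = 2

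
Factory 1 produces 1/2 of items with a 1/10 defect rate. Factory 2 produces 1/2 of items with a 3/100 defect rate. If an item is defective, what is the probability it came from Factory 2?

Using Bayes' theorem:
P(F1) = 1/2, P(D|F1) = 1/10
P(F2) = 1/2, P(D|F2) = 3/100
P(D) = P(D|F1)P(F1) + P(D|F2)P(F2)
     = \frac{13}{200}
P(F2|D) = P(D|F2)P(F2) / P(D)
= \frac{3}{13}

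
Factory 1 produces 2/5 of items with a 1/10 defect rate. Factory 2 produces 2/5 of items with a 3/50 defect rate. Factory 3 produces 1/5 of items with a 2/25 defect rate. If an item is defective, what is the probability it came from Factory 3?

Using Bayes' theorem:
P(F1) = 2/5, P(D|F1) = 1/10
P(F2) = 2/5, P(D|F2) = 3/50
P(F3) = 1/5, P(D|F3) = 2/25
P(D) = P(D|F1)P(F1) + P(D|F2)P(F2) + P(D|F3)P(F3)
     = \frac{2}{25}
P(F3|D) = P(D|F3)P(F3) / P(D)
= \frac{1}{5}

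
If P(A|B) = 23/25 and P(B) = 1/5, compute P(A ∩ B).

By definition, P(A|B) = P(A ∩ B) / P(B)
So P(A ∩ B) = P(A|B) × P(B)
= 23/25 × 1/5
= 23/125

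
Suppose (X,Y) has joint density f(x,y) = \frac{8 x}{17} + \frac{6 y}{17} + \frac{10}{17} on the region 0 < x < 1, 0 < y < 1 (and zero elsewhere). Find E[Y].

E[Y] = ∫_0^1 ∫_0^1 y × f(x,y) dx dy
= \frac{9}{17}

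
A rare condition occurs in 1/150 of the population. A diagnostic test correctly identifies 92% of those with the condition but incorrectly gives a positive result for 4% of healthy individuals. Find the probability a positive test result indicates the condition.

Let D = the rare event, + = positive/flagged.
P(D) = 1/150
P(+|D) = 92/100 = 23/25
P(+|D') = 4/100 = 1/25
P(+) = P(+|D)P(D) + P(+|D')P(D')
     = \frac{23}{25} × \frac{1}{150} + \frac{1}{25} × \frac{149}{150}
     = \frac{86}{1875}
P(D|+) = P(+|D)P(D)/P(+) = \frac{23}{172}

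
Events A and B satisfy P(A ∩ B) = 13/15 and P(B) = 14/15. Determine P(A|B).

P(A|B) = P(A ∩ B) / P(B)
= (13/15) / (14/15)
= 13/14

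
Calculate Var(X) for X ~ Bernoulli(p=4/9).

For X ~ Bernoulli(p=4/9):
Var(X) = \frac{20}{81}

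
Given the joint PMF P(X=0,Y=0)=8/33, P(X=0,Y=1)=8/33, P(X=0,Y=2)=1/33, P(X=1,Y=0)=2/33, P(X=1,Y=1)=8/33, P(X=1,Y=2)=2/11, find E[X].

First find marginal of X:
P(X=0) = 17/33
P(X=1) = 16/33
E[X] = 0 × 17/33 + 1 × 16/33 = 16/33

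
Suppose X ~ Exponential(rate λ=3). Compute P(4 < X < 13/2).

P(4 < X < 13/2) = ∫_{4}^{13/2} f(x) dx
where f(x) = 3 e^{- 3 x}
= - \frac{1}{e^{\frac{39}{2}}} + e^{-12}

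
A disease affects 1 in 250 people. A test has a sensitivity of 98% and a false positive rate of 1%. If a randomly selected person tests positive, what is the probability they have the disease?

Let D = the rare event, + = positive/flagged.
P(D) = 1/250
P(+|D) = 98/100 = 49/50
P(+|D') = 1/100
P(+) = P(+|D)P(D) + P(+|D')P(D')
     = \frac{49}{50} × \frac{1}{250} + \frac{1}{100} × \frac{249}{250}
     = \frac{347}{25000}
P(D|+) = P(+|D)P(D)/P(+) = \frac{98}{347}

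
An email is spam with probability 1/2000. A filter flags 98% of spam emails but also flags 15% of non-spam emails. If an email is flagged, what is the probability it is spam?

Let D = the rare event, + = positive/flagged.
P(D) = 1/2000
P(+|D) = 98/100 = 49/50
P(+|D') = 15/100 = 3/20
P(+) = P(+|D)P(D) + P(+|D')P(D')
     = \frac{49}{50} × \frac{1}{2000} + \frac{3}{20} × \frac{1999}{2000}
     = \frac{30083}{200000}
P(D|+) = P(+|D)P(D)/P(+) = \frac{98}{30083}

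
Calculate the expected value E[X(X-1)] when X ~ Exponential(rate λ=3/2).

E[X(X-1)] = E[X² - X] = E[X²] - E[X]
E[X] = \frac{2}{3}
E[X²] = Var(X) + (E[X])² = \frac{4}{9} + (\frac{2}{3})² = \frac{8}{9}
E[X(X-1)] = \frac{8}{9} - \frac{2}{3} = \frac{2}{9}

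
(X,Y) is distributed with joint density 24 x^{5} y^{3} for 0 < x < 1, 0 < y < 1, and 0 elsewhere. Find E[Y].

E[Y] = ∫_0^1 ∫_0^1 y × f(x,y) dx dy
= \frac{4}{5}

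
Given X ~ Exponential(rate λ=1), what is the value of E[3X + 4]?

For X ~ Exponential(rate λ=1):
E[X] = 1
E[3X + 4] = 3 × E[X] + 4 = 7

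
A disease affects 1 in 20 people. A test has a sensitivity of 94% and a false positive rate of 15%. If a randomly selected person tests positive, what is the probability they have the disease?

Let D = the rare event, + = positive/flagged.
P(D) = 1/20
P(+|D) = 94/100 = 47/50
P(+|D') = 15/100 = 3/20
P(+) = P(+|D)P(D) + P(+|D')P(D')
     = \frac{47}{50} × \frac{1}{20} + \frac{3}{20} × \frac{19}{20}
     = \frac{379}{2000}
P(D|+) = P(+|D)P(D)/P(+) = \frac{94}{379}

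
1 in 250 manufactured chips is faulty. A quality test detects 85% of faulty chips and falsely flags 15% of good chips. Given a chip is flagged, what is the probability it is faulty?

Let D = the rare event, + = positive/flagged.
P(D) = 1/250
P(+|D) = 85/100 = 17/20
P(+|D') = 15/100 = 3/20
P(+) = P(+|D)P(D) + P(+|D')P(D')
     = \frac{17}{20} × \frac{1}{250} + \frac{3}{20} × \frac{249}{250}
     = \frac{191}{1250}
P(D|+) = P(+|D)P(D)/P(+) = \frac{17}{764}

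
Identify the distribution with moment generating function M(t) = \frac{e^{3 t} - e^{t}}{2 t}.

The MGF M(t) = \frac{e^{3 t} - e^{t}}{2 t} is the standard form for the Uniform distribution.
Comparing with the known MGF formula identifies: Uniform(1, 3)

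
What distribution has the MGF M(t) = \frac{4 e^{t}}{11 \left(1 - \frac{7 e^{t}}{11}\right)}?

The MGF M(t) = \frac{4 e^{t}}{11 \left(1 - \frac{7 e^{t}}{11}\right)} is the standard form for the Geometric distribution.
Comparing with the known MGF formula identifies: Geometric(p=4/11), X = trial number of first success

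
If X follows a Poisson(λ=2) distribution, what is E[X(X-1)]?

E[X(X-1)] = E[X² - X] = E[X²] - E[X]
E[X] = 2
E[X²] = Var(X) + (E[X])² = 2 + (2)² = 6
E[X(X-1)] = 6 - 2 = 4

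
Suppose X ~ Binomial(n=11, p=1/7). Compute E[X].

For X ~ Binomial(n=11, p=1/7), the expected value is:
E[X] = \frac{11}{7}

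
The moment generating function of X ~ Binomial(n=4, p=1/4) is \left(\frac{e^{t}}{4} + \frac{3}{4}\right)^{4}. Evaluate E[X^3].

To find E[X^3], compute M^(3)(0):
M^(1)(t) = \left(\frac{e^{t}}{4} + \frac{3}{4}\right)^{3} e^{t}
M^(2)(t) = \left(\frac{e^{t}}{4} + \frac{3}{4}\right)^{3} e^{t} + \frac{3 \left(\frac{e^{t}}{4} + \frac{3}{4}\right)^{2} e^{2 t}}{4}
M^(3)(t) = \left(\frac{e^{t}}{4} + \frac{3}{4}\right)^{3} e^{t} + \frac{9 \left(\frac{e^{t}}{4} + \frac{3}{4}\right)^{2} e^{2 t}}{4} + \frac{3 \left(\frac{e^{t}}{4} + \frac{3}{4}\right) e^{3 t}}{8}
M^(3)(0) = \frac{29}{8}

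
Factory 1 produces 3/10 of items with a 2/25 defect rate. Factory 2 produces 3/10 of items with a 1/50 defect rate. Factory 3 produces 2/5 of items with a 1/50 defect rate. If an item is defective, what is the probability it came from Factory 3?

Using Bayes' theorem:
P(F1) = 3/10, P(D|F1) = 2/25
P(F2) = 3/10, P(D|F2) = 1/50
P(F3) = 2/5, P(D|F3) = 1/50
P(D) = P(D|F1)P(F1) + P(D|F2)P(F2) + P(D|F3)P(F3)
     = \frac{19}{500}
P(F3|D) = P(D|F3)P(F3) / P(D)
= \frac{4}{19}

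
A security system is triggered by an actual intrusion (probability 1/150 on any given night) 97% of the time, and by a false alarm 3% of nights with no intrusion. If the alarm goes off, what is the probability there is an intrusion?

Let D = the rare event, + = positive/flagged.
P(D) = 1/150
P(+|D) = 97/100
P(+|D') = 3/100
P(+) = P(+|D)P(D) + P(+|D')P(D')
     = \frac{97}{100} × \frac{1}{150} + \frac{3}{100} × \frac{149}{150}
     = \frac{68}{1875}
P(D|+) = P(+|D)P(D)/P(+) = \frac{97}{544}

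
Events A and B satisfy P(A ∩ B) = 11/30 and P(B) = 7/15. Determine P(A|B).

P(A|B) = P(A ∩ B) / P(B)
= (11/30) / (7/15)
= 11/14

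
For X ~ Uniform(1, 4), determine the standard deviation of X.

For X ~ Uniform(1, 4):
Var(X) = \frac{3}{4}
SD(X) = √(Var(X)) = √(\frac{3}{4}) = \frac{\sqrt{3}}{2}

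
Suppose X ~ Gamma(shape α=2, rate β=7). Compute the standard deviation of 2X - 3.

For X ~ Gamma(shape α=2, rate β=7):
Var(X) = \frac{2}{49}
SD(X) = √(Var(X)) = √(\frac{2}{49}) = \frac{\sqrt{2}}{7}
SD(2X - 3) = |2| × SD(X) = 2 × \frac{\sqrt{2}}{7} = \frac{2 \sqrt{2}}{7}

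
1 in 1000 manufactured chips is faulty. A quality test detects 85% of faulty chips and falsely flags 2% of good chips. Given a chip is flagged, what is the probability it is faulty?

Let D = the rare event, + = positive/flagged.
P(D) = 1/1000
P(+|D) = 85/100 = 17/20
P(+|D') = 2/100 = 1/50
P(+) = P(+|D)P(D) + P(+|D')P(D')
     = \frac{17}{20} × \frac{1}{1000} + \frac{1}{50} × \frac{999}{1000}
     = \frac{2083}{100000}
P(D|+) = P(+|D)P(D)/P(+) = \frac{85}{2083}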